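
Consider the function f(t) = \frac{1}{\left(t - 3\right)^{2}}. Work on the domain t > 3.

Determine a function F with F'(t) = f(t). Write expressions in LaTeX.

An antiderivative is F(t) = - \frac{1}{t - 3}.

Whatever form F(t) takes, F'(t) = f(t) is non-negotiable.
Check: d/dt[- \frac{1}{t - 3}] = \frac{1}{t^{2} - 6 t + 9}, which equals f(t).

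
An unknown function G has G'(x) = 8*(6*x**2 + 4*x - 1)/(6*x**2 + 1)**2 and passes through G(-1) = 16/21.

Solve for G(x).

Recognize the product-rule pattern: G'(x) = u'v + uv' with u = 1/(3*x**2 + 1/2), v = -4*x - 4/3, so integration by parts undoes it.
A general antiderivative is (-4*x - 4/3)/(3*x**2 + 1/2) + C.
The condition gives C = 16/21 - (16/21) = 0.
So G(x) = (-24*x - 8)/(18*x**2 + 3).
Check: d/dx[(-24*x - 8)/(18*x**2 + 3)] = (48*x**2 + 32*x - 8)/(36*x**4 + 12*x**2 + 1), which equals G'(x).

G(x) = (-24*x - 8)/(18*x**2 + 3)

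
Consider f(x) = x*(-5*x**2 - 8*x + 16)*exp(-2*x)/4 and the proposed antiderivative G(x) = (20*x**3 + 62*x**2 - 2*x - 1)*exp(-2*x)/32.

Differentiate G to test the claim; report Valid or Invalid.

d/dx[G] = (-5*x**3 - 8*x**2 + 16*x)*exp(-2*x)/4
This equals f(x) exactly, so the claim holds.

Valid - the claim checks out under differentiation.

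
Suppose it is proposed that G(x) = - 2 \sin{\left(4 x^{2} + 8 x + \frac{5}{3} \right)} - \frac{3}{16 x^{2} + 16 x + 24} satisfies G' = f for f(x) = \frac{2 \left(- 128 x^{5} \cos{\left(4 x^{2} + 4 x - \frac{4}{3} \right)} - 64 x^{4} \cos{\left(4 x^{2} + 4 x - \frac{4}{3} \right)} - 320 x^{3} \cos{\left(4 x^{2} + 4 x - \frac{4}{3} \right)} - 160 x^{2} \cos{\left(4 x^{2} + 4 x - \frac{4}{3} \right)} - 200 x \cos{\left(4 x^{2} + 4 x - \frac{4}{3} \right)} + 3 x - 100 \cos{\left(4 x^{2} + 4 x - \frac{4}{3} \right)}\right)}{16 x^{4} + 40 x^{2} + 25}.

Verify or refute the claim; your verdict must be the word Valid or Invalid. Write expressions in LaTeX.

d/dx[G] = \frac{- 256 x^{5} \cos{\left(4 x^{2} + 8 x + \frac{5}{3} \right)} - 768 x^{4} \cos{\left(4 x^{2} + 8 x + \frac{5}{3} \right)} - 1536 x^{3} \cos{\left(4 x^{2} + 8 x + \frac{5}{3} \right)} - 1792 x^{2} \cos{\left(4 x^{2} + 8 x + \frac{5}{3} \right)} - 1344 x \cos{\left(4 x^{2} + 8 x + \frac{5}{3} \right)} + 6 x - 576 \cos{\left(4 x^{2} + 8 x + \frac{5}{3} \right)} + 3}{16 x^{4} + 32 x^{3} + 64 x^{2} + 48 x + 36}
d/dx[G] - f(x) = \frac{4096 x^{9} \cos{\left(4 x^{2} + 4 x - \frac{4}{3} \right)} - 4096 x^{9} \cos{\left(4 x^{2} + 8 x + \frac{5}{3} \right)} + 10240 x^{8} \cos{\left(4 x^{2} + 4 x - \frac{4}{3} \right)} - 12288 x^{8} \cos{\left(4 x^{2} + 8 x + \frac{5}{3} \right)} + 30720 x^{7} \cos{\left(4 x^{2} + 4 x - \frac{4}{3} \right)} - 34816 x^{7} \cos{\left(4 x^{2} + 8 x + \frac{5}{3} \right)} + 46080 x^{6} \cos{\left(4 x^{2} + 4 x - \frac{4}{3} \right)} - 59392 x^{6} \cos{\left(4 x^{2} + 8 x + \frac{5}{3} \right)} + 72960 x^{5} \cos{\left(4 x^{2} + 4 x - \frac{4}{3} \right)} - 89344 x^{5} \cos{\left(4 x^{2} + 8 x + \frac{5}{3} \right)} + 71808 x^{4} \cos{\left(4 x^{2} + 4 x - \frac{4}{3} \right)} - 100096 x^{4} \cos{\left(4 x^{2} + 8 x + \frac{5}{3} \right)} - 144 x^{4} + 70400 x^{3} \cos{\left(4 x^{2} + 4 x - \frac{4}{3} \right)} - 92160 x^{3} \cos{\left(4 x^{2} + 8 x + \frac{5}{3} \right)} - 144 x^{3} + 43520 x^{2} \cos{\left(4 x^{2} + 4 x - \frac{4}{3} \right)} - 67840 x^{2} \cos{\left(4 x^{2} + 8 x + \frac{5}{3} \right)} - 168 x^{2} + 24000 x \cos{\left(4 x^{2} + 4 x - \frac{4}{3} \right)} - 33600 x \cos{\left(4 x^{2} + 8 x + \frac{5}{3} \right)} - 66 x + 7200 \cos{\left(4 x^{2} + 4 x - \frac{4}{3} \right)} - 14400 \cos{\left(4 x^{2} + 8 x + \frac{5}{3} \right)} + 75}{256 x^{8} + 512 x^{7} + 1664 x^{6} + 2048 x^{5} + 3536 x^{4} + 2720 x^{3} + 3040 x^{2} + 1200 x + 900} != 0.

Invalid: d/dx[G] - f = \frac{4096 x^{9} \cos{\left(4 x^{2} + 4 x - \frac{4}{3} \right)} - 4096 x^{9} \cos{\left(4 x^{2} + 8 x + \frac{5}{3} \right)} + 10240 x^{8} \cos{\left(4 x^{2} + 4 x - \frac{4}{3} \right)} - 12288 x^{8} \cos{\left(4 x^{2} + 8 x + \frac{5}{3} \right)} + 30720 x^{7} \cos{\left(4 x^{2} + 4 x - \frac{4}{3} \right)} - 34816 x^{7} \cos{\left(4 x^{2} + 8 x + \frac{5}{3} \right)} + 46080 x^{6} \cos{\left(4 x^{2} + 4 x - \frac{4}{3} \right)} - 59392 x^{6} \cos{\left(4 x^{2} + 8 x + \frac{5}{3} \right)} + 72960 x^{5} \cos{\left(4 x^{2} + 4 x - \frac{4}{3} \right)} - 89344 x^{5} \cos{\left(4 x^{2} + 8 x + \frac{5}{3} \right)} + 71808 x^{4} \cos{\left(4 x^{2} + 4 x - \frac{4}{3} \right)} - 100096 x^{4} \cos{\left(4 x^{2} + 8 x + \frac{5}{3} \right)} - 144 x^{4} + 70400 x^{3} \cos{\left(4 x^{2} + 4 x - \frac{4}{3} \right)} - 92160 x^{3} \cos{\left(4 x^{2} + 8 x + \frac{5}{3} \right)} - 144 x^{3} + 43520 x^{2} \cos{\left(4 x^{2} + 4 x - \frac{4}{3} \right)} - 67840 x^{2} \cos{\left(4 x^{2} + 8 x + \frac{5}{3} \right)} - 168 x^{2} + 24000 x \cos{\left(4 x^{2} + 4 x - \frac{4}{3} \right)} - 33600 x \cos{\left(4 x^{2} + 8 x + \frac{5}{3} \right)} - 66 x + 7200 \cos{\left(4 x^{2} + 4 x - \frac{4}{3} \right)} - 14400 \cos{\left(4 x^{2} + 8 x + \frac{5}{3} \right)} + 75}{256 x^{8} + 512 x^{7} + 1664 x^{6} + 2048 x^{5} + 3536 x^{4} + 2720 x^{3} + 3040 x^{2} + 1200 x + 900}, which is not 0.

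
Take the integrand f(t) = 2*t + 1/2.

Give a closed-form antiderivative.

Differentiate the proposed F(t) back; it has to land on f(t) exactly.
Check: d/dt[(2*t**2 + t + 1)/2] = 2*t + 1/2 = f(t).

An antiderivative is F(t) = (2*t**2 + t + 1)/2.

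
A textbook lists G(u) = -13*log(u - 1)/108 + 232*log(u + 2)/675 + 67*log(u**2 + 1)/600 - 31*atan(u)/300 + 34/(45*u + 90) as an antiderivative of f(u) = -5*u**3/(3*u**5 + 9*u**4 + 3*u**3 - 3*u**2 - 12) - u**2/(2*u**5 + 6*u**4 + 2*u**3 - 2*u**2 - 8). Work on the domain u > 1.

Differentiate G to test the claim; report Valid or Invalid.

d/du[G] = (67*u**4 - 49*u**3 - 75*u**2 - 268*u)/(150*u**5 + 450*u**4 + 150*u**3 - 150*u**2 - 600)
d/du[G] - f(u) = 67*u/(150*u**2 + 150) != 0.

Invalid: d/du[G] - f = 67*u/(150*u**2 + 150), which is not 0.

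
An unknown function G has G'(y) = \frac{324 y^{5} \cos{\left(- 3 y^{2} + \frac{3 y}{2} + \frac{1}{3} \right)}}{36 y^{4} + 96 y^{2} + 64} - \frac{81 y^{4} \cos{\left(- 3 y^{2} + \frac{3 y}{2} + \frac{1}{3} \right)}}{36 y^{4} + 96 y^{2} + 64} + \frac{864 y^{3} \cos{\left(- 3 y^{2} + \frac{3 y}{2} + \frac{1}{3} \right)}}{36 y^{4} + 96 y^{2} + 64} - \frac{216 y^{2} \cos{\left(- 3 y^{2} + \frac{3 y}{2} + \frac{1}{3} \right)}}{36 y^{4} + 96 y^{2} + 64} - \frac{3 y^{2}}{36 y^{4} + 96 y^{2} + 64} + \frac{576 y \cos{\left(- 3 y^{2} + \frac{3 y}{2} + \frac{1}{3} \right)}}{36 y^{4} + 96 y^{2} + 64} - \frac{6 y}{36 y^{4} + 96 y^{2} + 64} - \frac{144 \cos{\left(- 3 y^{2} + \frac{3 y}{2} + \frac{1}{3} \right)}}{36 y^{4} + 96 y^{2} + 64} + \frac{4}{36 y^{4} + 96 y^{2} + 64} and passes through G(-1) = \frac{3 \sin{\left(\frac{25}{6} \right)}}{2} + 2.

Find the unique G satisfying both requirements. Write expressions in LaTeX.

G(y) = \frac{- 18 y^{2} \sin{\left(- 3 y^{2} + \frac{3 y}{2} + \frac{1}{3} \right)} + 24 y^{2} + y - 24 \sin{\left(- 3 y^{2} + \frac{3 y}{2} + \frac{1}{3} \right)} + 33}{12 y^{2} + 16}

The integrand splits into summands that can be handled one at a time.
A general antiderivative is \frac{\frac{y}{4} + \frac{1}{4}}{3 y^{2} + 4} - \frac{3 \sin{\left(- 3 y^{2} + \frac{3 y}{2} + \frac{1}{3} \right)}}{2} + C.
The condition gives C = \frac{3 \sin{\left(\frac{25}{6} \right)}}{2} + 2 - (\frac{3 \sin{\left(\frac{25}{6} \right)}}{2}) = 2.
So G(y) = \frac{- 18 y^{2} \sin{\left(- 3 y^{2} + \frac{3 y}{2} + \frac{1}{3} \right)} + 24 y^{2} + y - 24 \sin{\left(- 3 y^{2} + \frac{3 y}{2} + \frac{1}{3} \right)} + 33}{12 y^{2} + 16}.
Check: d/dy[\frac{- 18 y^{2} \sin{\left(- 3 y^{2} + \frac{3 y}{2} + \frac{1}{3} \right)} + 24 y^{2} + y - 24 \sin{\left(- 3 y^{2} + \frac{3 y}{2} + \frac{1}{3} \right)} + 33}{12 y^{2} + 16}] = \frac{324 y^{5} \cos{\left(- 3 y^{2} + \frac{3 y}{2} + \frac{1}{3} \right)} - 81 y^{4} \cos{\left(- 3 y^{2} + \frac{3 y}{2} + \frac{1}{3} \right)} + 864 y^{3} \cos{\left(- 3 y^{2} + \frac{3 y}{2} + \frac{1}{3} \right)} - 216 y^{2} \cos{\left(- 3 y^{2} + \frac{3 y}{2} + \frac{1}{3} \right)} - 3 y^{2} + 576 y \cos{\left(- 3 y^{2} + \frac{3 y}{2} + \frac{1}{3} \right)} - 6 y - 144 \cos{\left(- 3 y^{2} + \frac{3 y}{2} + \frac{1}{3} \right)} + 4}{36 y^{4} + 96 y^{2} + 64}, which equals G'(y).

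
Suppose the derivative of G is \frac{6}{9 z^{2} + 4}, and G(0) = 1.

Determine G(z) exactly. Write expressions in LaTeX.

G(z) = \operatorname{atan}{\left(\frac{3 z}{2} \right)} + 1

A candidate passes only if d/dz[G] lands on the given G'(z) exactly.
A general antiderivative is \operatorname{atan}{\left(\frac{3 z}{2} \right)} + C.
The condition gives C = 1 - (0) = 1.
So G(z) = \operatorname{atan}{\left(\frac{3 z}{2} \right)} + 1.
Check: d/dz[\operatorname{atan}{\left(\frac{3 z}{2} \right)} + 1] = \frac{6}{9 z^{2} + 4} = G'(z).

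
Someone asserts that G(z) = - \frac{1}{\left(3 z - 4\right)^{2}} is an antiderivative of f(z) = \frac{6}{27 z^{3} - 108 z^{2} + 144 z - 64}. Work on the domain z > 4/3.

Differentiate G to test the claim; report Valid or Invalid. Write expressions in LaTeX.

Valid: G'(z) = f(z).

d/dz[G] = \frac{6}{27 z^{3} - 108 z^{2} + 144 z - 64}
This equals f(z) exactly, so the claim holds.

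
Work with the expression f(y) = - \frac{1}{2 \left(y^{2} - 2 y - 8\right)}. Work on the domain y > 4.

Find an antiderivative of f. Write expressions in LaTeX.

Factor the denominator (2 \left(y - 4\right) \left(y + 2\right)) and decompose: f = \frac{1}{12 \left(y + 2\right)} - \frac{1}{12 \left(y - 4\right)}; each piece integrates to a log, atan, or power term.
Check: d/dy[- \frac{\log{\left(y - 4 \right)}}{12} + \frac{\log{\left(y + 2 \right)}}{12}] = - \frac{1}{2 y^{2} - 4 y - 16}, which equals f(y).

An antiderivative is F(y) = - \frac{\log{\left(y - 4 \right)}}{12} + \frac{\log{\left(y + 2 \right)}}{12}.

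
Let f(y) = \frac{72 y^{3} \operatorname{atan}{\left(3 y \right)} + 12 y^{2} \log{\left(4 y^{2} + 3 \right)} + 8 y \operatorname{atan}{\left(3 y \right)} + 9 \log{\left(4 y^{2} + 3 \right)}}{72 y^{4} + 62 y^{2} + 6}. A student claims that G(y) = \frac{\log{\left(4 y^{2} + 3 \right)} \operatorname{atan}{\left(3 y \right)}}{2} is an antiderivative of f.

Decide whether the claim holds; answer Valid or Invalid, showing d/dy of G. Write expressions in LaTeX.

d/dy[G] = \frac{72 y^{3} \operatorname{atan}{\left(3 y \right)} + 12 y^{2} \log{\left(4 y^{2} + 3 \right)} + 8 y \operatorname{atan}{\left(3 y \right)} + 9 \log{\left(4 y^{2} + 3 \right)}}{72 y^{4} + 62 y^{2} + 6}
This equals f(y) exactly, so the claim holds.

Valid. The derivative of G reproduces f.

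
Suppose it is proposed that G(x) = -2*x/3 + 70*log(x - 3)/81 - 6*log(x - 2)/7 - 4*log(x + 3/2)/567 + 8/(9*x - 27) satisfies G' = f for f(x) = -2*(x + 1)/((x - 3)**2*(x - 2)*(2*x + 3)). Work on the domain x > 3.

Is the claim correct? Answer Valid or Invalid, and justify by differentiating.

Invalid: d/dx[G] - f = -2/3, which is not 0.

d/dx[G] = (-4*x**4 + 26*x**3 - 36*x**2 - 60*x + 102)/(6*x**4 - 39*x**3 + 54*x**2 + 81*x - 162)
d/dx[G] - f(x) = -2/3 != 0.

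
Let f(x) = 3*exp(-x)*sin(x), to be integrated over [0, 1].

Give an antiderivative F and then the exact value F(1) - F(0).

Differentiate the proposed F(x) back; it has to land on f(x) exactly.
F(x) = -3*(sin(x) + cos(x))*exp(-x)/2 is an antiderivative of f.
Check: d/dx[-3*(sin(x) + cos(x))*exp(-x)/2] = 3*exp(-x)*sin(x) = f(x).
F(1) = -3*exp(-1)*sin(1)/2 - 3*exp(-1)*cos(1)/2; F(0) = -3/2.
Integral = F(1) - F(0) = -3*exp(-1)*sin(1)/2 - 3*exp(-1)*cos(1)/2 + 3/2.

Antiderivative: F(x) = -3*(sin(x) + cos(x))*exp(-x)/2; value = -3*exp(-1)*sin(1)/2 - 3*exp(-1)*cos(1)/2 + 3/2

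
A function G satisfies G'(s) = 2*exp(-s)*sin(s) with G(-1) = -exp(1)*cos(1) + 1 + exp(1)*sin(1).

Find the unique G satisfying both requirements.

G(s) = 1 - exp(-s)*sin(s) - exp(-s)*cos(s)

A first test for any G(s): its s-derivative must equal the given G'(s).
A general antiderivative is -exp(-s)*sin(s) - exp(-s)*cos(s) + C.
The condition gives C = -exp(1)*cos(1) + 1 + exp(1)*sin(1) - (-exp(1)*cos(1) + exp(1)*sin(1)) = 1.
So G(s) = 1 - exp(-s)*sin(s) - exp(-s)*cos(s).
Check: d/ds[1 - exp(-s)*sin(s) - exp(-s)*cos(s)] = 2*exp(-s)*sin(s) = G'(s).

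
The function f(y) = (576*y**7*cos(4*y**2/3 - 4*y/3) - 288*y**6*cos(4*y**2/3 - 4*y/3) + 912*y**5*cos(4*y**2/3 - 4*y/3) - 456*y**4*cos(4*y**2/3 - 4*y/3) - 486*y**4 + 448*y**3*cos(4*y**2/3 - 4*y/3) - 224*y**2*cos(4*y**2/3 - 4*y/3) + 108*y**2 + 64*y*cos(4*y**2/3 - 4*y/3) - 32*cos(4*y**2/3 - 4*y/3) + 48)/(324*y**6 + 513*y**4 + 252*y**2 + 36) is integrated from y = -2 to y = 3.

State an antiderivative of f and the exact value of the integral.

Recover f(y) by differentiating a candidate F(y); any mismatch rules it out.
F(y) = (12*y + 2*(3*y**2 + 2)*sin(4*y**2/3 - 4*y/3) - (3*y**2 + 2)*atan(2*y))/(3*(3*y**2 + 2)) is an antiderivative of f.
Check: d/dy[(12*y + 2*(3*y**2 + 2)*sin(4*y**2/3 - 4*y/3) - (3*y**2 + 2)*atan(2*y))/(3*(3*y**2 + 2))] = (576*y**7*cos(4*y**2/3 - 4*y/3) - 288*y**6*cos(4*y**2/3 - 4*y/3) + 912*y**5*cos(4*y**2/3 - 4*y/3) - 456*y**4*cos(4*y**2/3 - 4*y/3) - 486*y**4 + 448*y**3*cos(4*y**2/3 - 4*y/3) - 224*y**2*cos(4*y**2/3 - 4*y/3) + 108*y**2 + 64*y*cos(4*y**2/3 - 4*y/3) - 32*cos(4*y**2/3 - 4*y/3) + 48)/(324*y**6 + 513*y**4 + 252*y**2 + 36) = f(y).
F(3) = -atan(6)/3 + 12/29 + 2*sin(8)/3; F(-2) = -4/7 + atan(4)/3 + 2*sin(8)/3.
Integral = F(3) - F(-2) = -atan(6)/3 - atan(4)/3 + 200/203.

Antiderivative: F(y) = (12*y + 2*(3*y**2 + 2)*sin(4*y**2/3 - 4*y/3) - (3*y**2 + 2)*atan(2*y))/(3*(3*y**2 + 2)); value = -atan(6)/3 - atan(4)/3 + 200/203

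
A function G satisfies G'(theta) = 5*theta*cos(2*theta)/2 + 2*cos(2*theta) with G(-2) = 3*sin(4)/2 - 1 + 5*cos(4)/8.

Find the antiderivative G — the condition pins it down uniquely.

G(theta) = 5*theta*sin(2*theta)/4 + sin(2*theta) + 5*cos(2*theta)/8 - 1

The integrand splits into summands that can be handled one at a time.
A general antiderivative is 5*theta*sin(2*theta)/4 + sin(2*theta) + 5*cos(2*theta)/8 + C.
The condition gives C = 3*sin(4)/2 - 1 + 5*cos(4)/8 - (3*sin(4)/2 + 5*cos(4)/8) = -1.
So G(theta) = 5*theta*sin(2*theta)/4 + sin(2*theta) + 5*cos(2*theta)/8 - 1.
Check: d/dtheta[5*theta*sin(2*theta)/4 + sin(2*theta) + 5*cos(2*theta)/8 - 1] = 5*theta*cos(2*theta)/2 + 2*cos(2*theta) = G'(theta).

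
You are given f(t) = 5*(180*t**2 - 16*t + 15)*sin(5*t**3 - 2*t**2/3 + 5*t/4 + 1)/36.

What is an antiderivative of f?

An antiderivative is F(t) = -5*cos(5*t**3 - 2*t**2/3 + 5*t/4 + 1)/3.

f matches the chain-rule pattern g'(h)*h' with inner function h(t) = 5*t**3 - 2*t**2/3 + 5*t/4 + 1; substituting u = h(t) collapses the integral.
Check: d/dt[-5*cos(5*t**3 - 2*t**2/3 + 5*t/4 + 1)/3] = 25*t**2*sin(5*t**3 - 2*t**2/3 + 5*t/4 + 1) - 20*t*sin(5*t**3 - 2*t**2/3 + 5*t/4 + 1)/9 + 25*sin(5*t**3 - 2*t**2/3 + 5*t/4 + 1)/12, which equals f(t).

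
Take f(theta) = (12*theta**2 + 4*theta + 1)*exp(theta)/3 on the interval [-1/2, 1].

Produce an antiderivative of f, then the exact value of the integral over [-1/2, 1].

Recognize the product-rule pattern: f = u'v + uv' with u = 4*theta**2 - 20*theta/3 + 7, v = exp(theta), so integration by parts undoes it.
F(theta) = 4*theta**2*exp(theta) - 20*theta*exp(theta)/3 + 7*exp(theta) is an antiderivative of f.
Check: d/dtheta[4*theta**2*exp(theta) - 20*theta*exp(theta)/3 + 7*exp(theta)] = 4*theta**2*exp(theta) + 4*theta*exp(theta)/3 + exp(theta)/3, which equals f(theta).
F(1) = 13*exp(1)/3; F(-1/2) = 34*exp(-1/2)/3.
Integral = F(1) - F(-1/2) = -34*exp(-1/2)/3 + 13*exp(1)/3.

Antiderivative: F(theta) = 4*theta**2*exp(theta) - 20*theta*exp(theta)/3 + 7*exp(theta); value = -34*exp(-1/2)/3 + 13*exp(1)/3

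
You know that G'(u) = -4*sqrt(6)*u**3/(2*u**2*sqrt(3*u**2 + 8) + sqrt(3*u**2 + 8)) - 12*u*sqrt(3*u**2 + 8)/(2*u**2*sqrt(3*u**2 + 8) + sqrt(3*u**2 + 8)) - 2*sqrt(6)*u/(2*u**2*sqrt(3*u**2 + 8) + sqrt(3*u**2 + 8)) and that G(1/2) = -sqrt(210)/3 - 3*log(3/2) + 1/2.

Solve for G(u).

Integrate term by term and add the pieces.
A general antiderivative is -4*sqrt(u**2/2 + 4/3) - 3*log(2*u**2 + 1) + C.
The condition gives C = -sqrt(210)/3 - 3*log(3/2) + 1/2 - (-sqrt(210)/3 - 3*log(3/2)) = 1/2.
So G(u) = -2*sqrt(6)*sqrt(3*u**2 + 8)/3 - 3*log(2*u**2 + 1) + 1/2.
Check: d/du[-2*sqrt(6)*sqrt(3*u**2 + 8)/3 - 3*log(2*u**2 + 1) + 1/2] = (-4*sqrt(6)*u**3 - 12*u*sqrt(3*u**2 + 8) - 2*sqrt(6)*u)/(2*u**2*sqrt(3*u**2 + 8) + sqrt(3*u**2 + 8)), which equals G'(u).

G(u) = -2*sqrt(6)*sqrt(3*u**2 + 8)/3 - 3*log(2*u**2 + 1) + 1/2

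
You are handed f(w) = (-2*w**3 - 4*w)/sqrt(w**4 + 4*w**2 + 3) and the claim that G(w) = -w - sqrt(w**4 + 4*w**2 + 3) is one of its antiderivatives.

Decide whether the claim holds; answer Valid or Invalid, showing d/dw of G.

Invalid: d/dw[G] - f = -1, which is not 0.

d/dw[G] = (-2*w**3 - 4*w - sqrt(w**4 + 4*w**2 + 3))/sqrt(w**4 + 4*w**2 + 3)
d/dw[G] - f(w) = -1 != 0.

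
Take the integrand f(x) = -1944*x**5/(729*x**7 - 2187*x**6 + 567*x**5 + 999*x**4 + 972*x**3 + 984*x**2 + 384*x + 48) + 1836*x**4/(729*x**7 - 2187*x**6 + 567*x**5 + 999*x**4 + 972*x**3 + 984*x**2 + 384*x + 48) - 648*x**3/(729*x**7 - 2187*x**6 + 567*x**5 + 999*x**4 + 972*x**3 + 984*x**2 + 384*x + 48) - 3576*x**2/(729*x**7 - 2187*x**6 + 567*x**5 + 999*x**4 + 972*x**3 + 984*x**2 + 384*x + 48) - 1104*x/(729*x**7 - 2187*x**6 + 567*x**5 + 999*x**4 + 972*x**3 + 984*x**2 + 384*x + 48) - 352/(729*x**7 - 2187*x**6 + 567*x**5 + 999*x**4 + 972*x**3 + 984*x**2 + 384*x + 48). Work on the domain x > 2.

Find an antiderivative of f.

Integrate term by term and add the pieces.
Check: d/dx[-2*(27*x**3*atan(3*x/2) - 36*x**2*atan(3*x/2) - 18*x**2 - 33*x*atan(3*x/2) - 13*x - 6*atan(3*x/2))/(3*(x - 2)*(3*x + 1)**2)] = (-1944*x**5 + 1836*x**4 - 648*x**3 - 3576*x**2 - 1104*x - 352)/(729*x**7 - 2187*x**6 + 567*x**5 + 999*x**4 + 972*x**3 + 984*x**2 + 384*x + 48), which equals f(x).

An antiderivative is F(x) = -2*(27*x**3*atan(3*x/2) - 36*x**2*atan(3*x/2) - 18*x**2 - 33*x*atan(3*x/2) - 13*x - 6*atan(3*x/2))/(3*(x - 2)*(3*x + 1)**2).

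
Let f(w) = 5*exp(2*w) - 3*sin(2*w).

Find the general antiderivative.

Integrate term by term and add the pieces.
Check: d/dw[(5*exp(2*w) + 3*cos(2*w))/2] = 5*exp(2*w) - 3*sin(2*w) = f(w).

F(w) = (5*exp(2*w) + 3*cos(2*w))/2 + C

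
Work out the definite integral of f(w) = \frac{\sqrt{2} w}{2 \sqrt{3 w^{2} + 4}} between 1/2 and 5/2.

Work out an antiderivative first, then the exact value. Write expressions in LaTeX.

The substitution u = \frac{3 w^{2}}{2} + 2 works: f is exactly (dF/du)*(du/dw) for that inner function.
F(w) = \frac{\sqrt{2} \sqrt{3 w^{2} + 4}}{6} is an antiderivative of f.
Check: d/dw[\frac{\sqrt{2} \sqrt{3 w^{2} + 4}}{6}] = \frac{\sqrt{2} w}{2 \sqrt{3 w^{2} + 4}} = f(w).
F(5/2) = \frac{\sqrt{182}}{12}; F(1/2) = \frac{\sqrt{38}}{12}.
Integral = F(5/2) - F(1/2) = - \frac{\sqrt{38}}{12} + \frac{\sqrt{182}}{12}.

Antiderivative: F(w) = \frac{\sqrt{2} \sqrt{3 w^{2} + 4}}{6}; value = - \frac{\sqrt{38}}{12} + \frac{\sqrt{182}}{12}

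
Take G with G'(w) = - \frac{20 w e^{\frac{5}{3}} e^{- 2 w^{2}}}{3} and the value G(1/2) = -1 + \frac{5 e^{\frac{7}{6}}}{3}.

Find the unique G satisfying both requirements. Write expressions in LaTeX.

G'(w) matches the chain-rule pattern g'(h)*h' with inner function h(w) = \frac{5}{3} - 2 w^{2}; substituting u = h(w) collapses the integral.
A general antiderivative is \frac{5 e^{\frac{5}{3} - 2 w^{2}}}{3} + C.
The condition gives C = -1 + \frac{5 e^{\frac{7}{6}}}{3} - (\frac{5 e^{\frac{7}{6}}}{3}) = -1.
So G(w) = \frac{5 e^{\frac{5}{3} - 2 w^{2}}}{3} - 1.
Check: d/dw[\frac{5 e^{\frac{5}{3} - 2 w^{2}}}{3} - 1] = - \frac{20 w e^{\frac{5}{3}} e^{- 2 w^{2}}}{3} = G'(w).

G(w) = \frac{5 e^{\frac{5}{3} - 2 w^{2}}}{3} - 1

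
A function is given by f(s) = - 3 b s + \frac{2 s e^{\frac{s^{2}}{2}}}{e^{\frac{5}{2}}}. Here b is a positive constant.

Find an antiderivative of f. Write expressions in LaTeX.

An antiderivative is F(s) = - \frac{3 b s^{2} - \frac{4 e^{\frac{s^{2}}{2}}}{e^{\frac{5}{2}}}}{2}.

Integrate term by term and add the pieces.
Check: d/ds[- \frac{3 b s^{2} - \frac{4 e^{\frac{s^{2}}{2}}}{e^{\frac{5}{2}}}}{2}] = \frac{- 3 b s e^{\frac{5}{2}} + 2 s e^{\frac{s^{2}}{2}}}{e^{\frac{5}{2}}}, which equals f(s).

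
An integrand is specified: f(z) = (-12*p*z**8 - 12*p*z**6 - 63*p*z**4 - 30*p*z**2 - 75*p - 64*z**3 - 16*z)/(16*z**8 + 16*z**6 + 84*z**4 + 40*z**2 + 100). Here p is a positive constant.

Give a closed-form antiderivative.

Check any antiderivative F(z) by computing F'(z) and comparing it with f(z).
Check: d/dz[-3*p*z/4 + 1/(z**4 + z**2/2 + 5/2)] = (-12*p*z**8 - 12*p*z**6 - 63*p*z**4 - 30*p*z**2 - 75*p - 64*z**3 - 16*z)/(16*z**8 + 16*z**6 + 84*z**4 + 40*z**2 + 100) = f(z).

An antiderivative is F(z) = -3*p*z/4 + 1/(z**4 + z**2/2 + 5/2).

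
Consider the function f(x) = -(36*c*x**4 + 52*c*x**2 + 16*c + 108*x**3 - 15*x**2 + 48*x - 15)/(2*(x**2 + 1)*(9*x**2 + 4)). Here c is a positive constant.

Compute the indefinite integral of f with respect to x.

A candidate is checked by its d/dx: the result must match f(x).
Check: d/dx[-2*c*x - 3*log(x**2 + 1) + 5*atan(3*x/2)/4] = (-36*c*x**4 - 52*c*x**2 - 16*c - 108*x**3 + 15*x**2 - 48*x + 15)/(18*x**4 + 26*x**2 + 8), which equals f(x).

F(x) = -2*c*x - 3*log(x**2 + 1) + 5*atan(3*x/2)/4 + C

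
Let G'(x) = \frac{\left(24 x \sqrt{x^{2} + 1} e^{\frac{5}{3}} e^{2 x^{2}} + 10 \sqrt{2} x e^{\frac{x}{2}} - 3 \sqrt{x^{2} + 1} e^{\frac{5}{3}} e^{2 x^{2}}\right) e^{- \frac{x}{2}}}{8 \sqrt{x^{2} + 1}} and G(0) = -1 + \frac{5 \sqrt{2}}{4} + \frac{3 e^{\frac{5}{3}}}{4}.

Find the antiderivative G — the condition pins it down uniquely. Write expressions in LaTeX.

A first test for any G(x): its x-derivative must equal the given G'(x).
A general antiderivative is \frac{5 \sqrt{2 x^{2} + 2}}{4} + \frac{3 e^{2 x^{2} - \frac{x}{2} + \frac{5}{3}}}{4} + C.
The condition gives C = -1 + \frac{5 \sqrt{2}}{4} + \frac{3 e^{\frac{5}{3}}}{4} - (\frac{5 \sqrt{2}}{4} + \frac{3 e^{\frac{5}{3}}}{4}) = -1.
So G(x) = \frac{5 \sqrt{2} \sqrt{x^{2} + 1}}{4} - 1 + \frac{3 e^{\frac{5}{3}} e^{- \frac{x}{2}} e^{2 x^{2}}}{4}.
Check: d/dx[\frac{5 \sqrt{2} \sqrt{x^{2} + 1}}{4} - 1 + \frac{3 e^{\frac{5}{3}} e^{- \frac{x}{2}} e^{2 x^{2}}}{4}] = \frac{\left(24 x \sqrt{x^{2} + 1} e^{\frac{5}{3}} e^{2 x^{2}} + 10 \sqrt{2} x e^{\frac{x}{2}} - 3 \sqrt{x^{2} + 1} e^{\frac{5}{3}} e^{2 x^{2}}\right) e^{- \frac{x}{2}}}{8 \sqrt{x^{2} + 1}} = G'(x).

G(x) = \frac{5 \sqrt{2} \sqrt{x^{2} + 1}}{4} - 1 + \frac{3 e^{\frac{5}{3}} e^{- \frac{x}{2}} e^{2 x^{2}}}{4}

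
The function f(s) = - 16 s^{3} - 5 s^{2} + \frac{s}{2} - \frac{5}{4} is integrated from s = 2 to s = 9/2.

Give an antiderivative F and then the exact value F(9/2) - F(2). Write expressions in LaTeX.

Antiderivative: F(s) = - 4 s^{4} - \frac{5 s^{3}}{3} + \frac{s^{2}}{4} - \frac{5 s}{4}; value = - \frac{82265}{48}

The integrand splits into summands that can be handled one at a time.
F(s) = - 4 s^{4} - \frac{5 s^{3}}{3} + \frac{s^{2}}{4} - \frac{5 s}{4} is an antiderivative of f.
Check: d/ds[- 4 s^{4} - \frac{5 s^{3}}{3} + \frac{s^{2}}{4} - \frac{5 s}{4}] = - 16 s^{3} - 5 s^{2} + \frac{s}{2} - \frac{5}{4} = f(s).
F(9/2) = - \frac{28683}{16}; F(2) = - \frac{473}{6}.
Integral = F(9/2) - F(2) = - \frac{82265}{48}.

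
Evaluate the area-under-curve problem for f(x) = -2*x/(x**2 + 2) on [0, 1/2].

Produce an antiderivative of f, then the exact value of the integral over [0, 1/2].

Antiderivative: F(x) = -log(x**2/2 + 1); value = -log(9/8)

The substitution u = x**2/2 + 1 works: f is exactly (dF/du)*(du/dx) for that inner function.
F(x) = -log(x**2/2 + 1) is an antiderivative of f.
Check: d/dx[-log(x**2/2 + 1)] = -2*x/(x**2 + 2) = f(x).
F(1/2) = -log(9/8); F(0) = 0.
Integral = F(1/2) - F(0) = -log(9/8).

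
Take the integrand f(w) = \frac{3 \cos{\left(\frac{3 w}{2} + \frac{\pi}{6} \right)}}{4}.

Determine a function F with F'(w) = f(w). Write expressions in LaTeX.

An antiderivative is F(w) = \frac{\sin{\left(\frac{3 w}{2} + \frac{\pi}{6} \right)}}{2}.

A first test for any F(w): its w-derivative must equal f(w) identically.
Check: d/dw[\frac{\sin{\left(\frac{3 w}{2} + \frac{\pi}{6} \right)}}{2}] = \frac{3 \cos{\left(\frac{3 w}{2} + \frac{\pi}{6} \right)}}{4} = f(w).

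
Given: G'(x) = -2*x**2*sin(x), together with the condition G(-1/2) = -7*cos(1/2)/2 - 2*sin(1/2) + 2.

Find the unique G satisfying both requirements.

Any candidate G(x) must reproduce the stated G'(x) exactly.
A general antiderivative is 2*x**2*cos(x) - 4*x*sin(x) - 4*cos(x) + C.
The condition gives C = -7*cos(1/2)/2 - 2*sin(1/2) + 2 - (-7*cos(1/2)/2 - 2*sin(1/2)) = 2.
So G(x) = 2*(x**2*cos(x) - 2*x*sin(x) - 2*cos(x) + 1).
Check: d/dx[2*(x**2*cos(x) - 2*x*sin(x) - 2*cos(x) + 1)] = -2*x**2*sin(x) = G'(x).

G(x) = 2*(x**2*cos(x) - 2*x*sin(x) - 2*cos(x) + 1)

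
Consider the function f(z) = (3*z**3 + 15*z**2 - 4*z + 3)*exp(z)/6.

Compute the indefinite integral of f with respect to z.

F(z) = (3*z**3 + 6*z**2 - 16*z + 19)*exp(z)/6 + C

Recognize the product-rule pattern: f = u'v + uv' with u = z**3/2 + z**2 - 8*z/3 + 19/6, v = exp(z), so integration by parts undoes it.
Check: d/dz[(3*z**3 + 6*z**2 - 16*z + 19)*exp(z)/6] = z**3*exp(z)/2 + 5*z**2*exp(z)/2 - 2*z*exp(z)/3 + exp(z)/2, which equals f(z).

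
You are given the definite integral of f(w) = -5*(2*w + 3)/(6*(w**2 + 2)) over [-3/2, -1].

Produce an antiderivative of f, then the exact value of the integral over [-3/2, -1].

Antiderivative: F(w) = -5*(2*log(w**2 + 2) + 3*sqrt(2)*atan(sqrt(2)*w/2))/12; value = -5*sqrt(2)*atan(3*sqrt(2)/4)/4 - 5*log(3)/6 + 5*sqrt(2)*atan(sqrt(2)/2)/4 + 5*log(17/4)/6

A first test for any F(w): its w-derivative must equal f(w) identically.
F(w) = -5*(2*log(w**2 + 2) + 3*sqrt(2)*atan(sqrt(2)*w/2))/12 is an antiderivative of f.
Check: d/dw[-5*(2*log(w**2 + 2) + 3*sqrt(2)*atan(sqrt(2)*w/2))/12] = (-10*w - 15)/(6*w**2 + 12), which equals f(w).
F(-1) = -5*log(3)/6 + 5*sqrt(2)*atan(sqrt(2)/2)/4; F(-3/2) = -5*log(17/4)/6 + 5*sqrt(2)*atan(3*sqrt(2)/4)/4.
Integral = F(-1) - F(-3/2) = -5*sqrt(2)*atan(3*sqrt(2)/4)/4 - 5*log(3)/6 + 5*sqrt(2)*atan(sqrt(2)/2)/4 + 5*log(17/4)/6.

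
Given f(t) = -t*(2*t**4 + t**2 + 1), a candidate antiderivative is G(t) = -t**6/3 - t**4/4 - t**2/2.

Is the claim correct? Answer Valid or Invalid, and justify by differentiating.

Valid: G'(t) = f(t).

d/dt[G] = -2*t**5 - t**3 - t
This equals f(t) exactly, so the claim holds.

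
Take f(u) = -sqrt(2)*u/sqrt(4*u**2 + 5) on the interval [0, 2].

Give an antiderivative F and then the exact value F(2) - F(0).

Antiderivative: F(u) = -sqrt(2)*sqrt(4*u**2 + 5)/4; value = -sqrt(42)/4 + sqrt(10)/4

The substitution w = 2*u**2 + 5/2 works: f is exactly (dF/dw)*(dw/du) for that inner function.
F(u) = -sqrt(2)*sqrt(4*u**2 + 5)/4 is an antiderivative of f.
Check: d/du[-sqrt(2)*sqrt(4*u**2 + 5)/4] = -sqrt(2)*u/sqrt(4*u**2 + 5) = f(u).
F(2) = -sqrt(42)/4; F(0) = -sqrt(10)/4.
Integral = F(2) - F(0) = -sqrt(42)/4 + sqrt(10)/4.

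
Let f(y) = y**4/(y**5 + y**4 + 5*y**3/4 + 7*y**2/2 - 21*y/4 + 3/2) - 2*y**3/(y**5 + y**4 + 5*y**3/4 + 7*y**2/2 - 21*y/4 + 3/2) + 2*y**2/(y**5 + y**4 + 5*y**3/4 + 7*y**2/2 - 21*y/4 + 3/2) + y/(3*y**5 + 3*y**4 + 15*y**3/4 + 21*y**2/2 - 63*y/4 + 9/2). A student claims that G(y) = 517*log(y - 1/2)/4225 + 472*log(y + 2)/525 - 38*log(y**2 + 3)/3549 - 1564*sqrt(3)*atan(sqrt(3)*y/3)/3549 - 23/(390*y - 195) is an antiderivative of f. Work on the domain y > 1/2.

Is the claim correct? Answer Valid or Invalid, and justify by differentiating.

d/dy[G] = (12*y**4 - 24*y**3 + 24*y**2 + 4*y)/(12*y**5 + 12*y**4 + 15*y**3 + 42*y**2 - 63*y + 18)
This equals f(y) exactly, so the claim holds.

Valid. The derivative of G reproduces f.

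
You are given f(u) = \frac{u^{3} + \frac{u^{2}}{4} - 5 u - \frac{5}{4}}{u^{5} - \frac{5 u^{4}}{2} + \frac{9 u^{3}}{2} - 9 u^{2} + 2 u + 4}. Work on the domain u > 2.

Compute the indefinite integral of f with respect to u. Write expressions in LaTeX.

F(u) = - \frac{9 \log{\left(u - 2 \right)}}{80} + \frac{2 \log{\left(u - 1 \right)}}{3} + \frac{19 \log{\left(u + \frac{1}{2} \right)}}{255} - \frac{171 \log{\left(u^{2} + 4 \right)}}{544} + \frac{81 \operatorname{atan}{\left(\frac{u}{2} \right)}}{272} + C

Factor the denominator (2 \left(u - 2\right) \left(u - 1\right) \left(2 u + 1\right) \left(u^{2} + 4\right)) and decompose: f = - \frac{9 \left(19 u - 18\right)}{272 \left(u^{2} + 4\right)} + \frac{38}{255 \left(2 u + 1\right)} + \frac{2}{3 \left(u - 1\right)} - \frac{9}{80 \left(u - 2\right)}; each piece integrates to a log, atan, or power term.
Check: d/du[- \frac{9 \log{\left(u - 2 \right)}}{80} + \frac{2 \log{\left(u - 1 \right)}}{3} + \frac{19 \log{\left(u + \frac{1}{2} \right)}}{255} - \frac{171 \log{\left(u^{2} + 4 \right)}}{544} + \frac{81 \operatorname{atan}{\left(\frac{u}{2} \right)}}{272}] = \frac{4 u^{3} + u^{2} - 20 u - 5}{4 u^{5} - 10 u^{4} + 18 u^{3} - 36 u^{2} + 8 u + 16}, which equals f(u).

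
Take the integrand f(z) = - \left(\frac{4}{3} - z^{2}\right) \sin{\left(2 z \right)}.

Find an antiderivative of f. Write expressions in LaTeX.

An antiderivative is F(z) = - \frac{z^{2} \cos{\left(2 z \right)}}{2} + \frac{z \sin{\left(2 z \right)}}{2} + \frac{11 \cos{\left(2 z \right)}}{12}.

Differentiate the proposed F(z) back; it has to land on f(z) exactly.
Check: d/dz[- \frac{z^{2} \cos{\left(2 z \right)}}{2} + \frac{z \sin{\left(2 z \right)}}{2} + \frac{11 \cos{\left(2 z \right)}}{12}] = z^{2} \sin{\left(2 z \right)} - \frac{4 \sin{\left(2 z \right)}}{3}, which equals f(z).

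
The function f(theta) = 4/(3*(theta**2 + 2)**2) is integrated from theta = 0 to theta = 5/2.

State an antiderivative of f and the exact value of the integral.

Antiderivative: F(theta) = 4*theta/(12*theta**2 + 24) + sqrt(2)*atan(sqrt(2)*theta/2)/6; value = 10/99 + sqrt(2)*atan(5*sqrt(2)/4)/6

A candidate is checked by its d/dtheta: the result must match f(theta).
F(theta) = 4*theta/(12*theta**2 + 24) + sqrt(2)*atan(sqrt(2)*theta/2)/6 is an antiderivative of f.
Check: d/dtheta[4*theta/(12*theta**2 + 24) + sqrt(2)*atan(sqrt(2)*theta/2)/6] = 4/(3*theta**4 + 12*theta**2 + 12), which equals f(theta).
F(5/2) = 10/99 + sqrt(2)*atan(5*sqrt(2)/4)/6; F(0) = 0.
Integral = F(5/2) - F(0) = 10/99 + sqrt(2)*atan(5*sqrt(2)/4)/6.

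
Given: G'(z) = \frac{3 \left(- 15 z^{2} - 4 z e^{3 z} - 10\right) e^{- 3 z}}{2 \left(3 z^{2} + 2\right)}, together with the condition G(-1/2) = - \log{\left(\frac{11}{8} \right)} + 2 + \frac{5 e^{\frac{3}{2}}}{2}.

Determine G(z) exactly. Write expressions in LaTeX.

G(z) = - \log{\left(\frac{3 z^{2}}{2} + 1 \right)} + 2 + \frac{5 e^{- 3 z}}{2}

Whatever form G(z) takes, its d/dz must return the stated G'(z).
A general antiderivative is - \log{\left(\frac{3 z^{2}}{2} + 1 \right)} + \frac{5 e^{- 3 z}}{2} + C.
The condition gives C = - \log{\left(\frac{11}{8} \right)} + 2 + \frac{5 e^{\frac{3}{2}}}{2} - (- \log{\left(\frac{11}{8} \right)} + \frac{5 e^{\frac{3}{2}}}{2}) = 2.
So G(z) = - \log{\left(\frac{3 z^{2}}{2} + 1 \right)} + 2 + \frac{5 e^{- 3 z}}{2}.
Check: d/dz[- \log{\left(\frac{3 z^{2}}{2} + 1 \right)} + 2 + \frac{5 e^{- 3 z}}{2}] = \frac{- 45 z^{2} - 12 z e^{3 z} - 30}{6 z^{2} e^{3 z} + 4 e^{3 z}}, which equals G'(z).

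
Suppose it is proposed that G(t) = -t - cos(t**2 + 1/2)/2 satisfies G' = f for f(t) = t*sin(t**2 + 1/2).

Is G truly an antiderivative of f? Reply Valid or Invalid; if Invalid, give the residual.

Invalid: d/dt[G] - f = -1, which is not 0.

d/dt[G] = t*sin(t**2 + 1/2) - 1
d/dt[G] - f(t) = -1 != 0.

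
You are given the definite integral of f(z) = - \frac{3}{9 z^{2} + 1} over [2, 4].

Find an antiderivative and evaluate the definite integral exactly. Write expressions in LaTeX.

A candidate is checked by its d/dz: the result must match f(z).
F(z) = - \operatorname{atan}{\left(3 z \right)} is an antiderivative of f.
Check: d/dz[- \operatorname{atan}{\left(3 z \right)}] = - \frac{3}{9 z^{2} + 1} = f(z).
F(4) = - \operatorname{atan}{\left(12 \right)}; F(2) = - \operatorname{atan}{\left(6 \right)}.
Integral = F(4) - F(2) = - \operatorname{atan}{\left(12 \right)} + \operatorname{atan}{\left(6 \right)}.

Antiderivative: F(z) = - \operatorname{atan}{\left(3 z \right)}; value = - \operatorname{atan}{\left(12 \right)} + \operatorname{atan}{\left(6 \right)}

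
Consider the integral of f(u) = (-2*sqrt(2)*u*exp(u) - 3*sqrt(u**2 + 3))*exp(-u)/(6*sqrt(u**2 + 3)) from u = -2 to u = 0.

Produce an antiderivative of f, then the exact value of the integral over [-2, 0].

Antiderivative: F(u) = -sqrt(2*u**2 + 6)/3 + exp(-u)/2; value = -exp(2)/2 - sqrt(6)/3 + 1/2 + sqrt(14)/3

Recover f(u) by differentiating a candidate F(u); any mismatch rules it out.
F(u) = -sqrt(2*u**2 + 6)/3 + exp(-u)/2 is an antiderivative of f.
Check: d/du[-sqrt(2*u**2 + 6)/3 + exp(-u)/2] = (-2*sqrt(2)*u*exp(u) - 3*sqrt(u**2 + 3))*exp(-u)/(6*sqrt(u**2 + 3)) = f(u).
F(0) = 1/2 - sqrt(6)/3; F(-2) = -sqrt(14)/3 + exp(2)/2.
Integral = F(0) - F(-2) = -exp(2)/2 - sqrt(6)/3 + 1/2 + sqrt(14)/3.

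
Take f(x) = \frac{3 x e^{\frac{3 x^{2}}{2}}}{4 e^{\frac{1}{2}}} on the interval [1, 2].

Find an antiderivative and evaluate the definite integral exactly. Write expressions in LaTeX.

Antiderivative: F(x) = \frac{e^{\frac{3 x^{2}}{2}}}{4 e^{\frac{1}{2}}}; value = - \frac{e}{4} + \frac{e^{\frac{11}{2}}}{4}

The substitution u = \frac{3 x^{2}}{2} - \frac{1}{2} works: f is exactly (dF/du)*(du/dx) for that inner function.
F(x) = \frac{e^{\frac{3 x^{2}}{2}}}{4 e^{\frac{1}{2}}} is an antiderivative of f.
Check: d/dx[\frac{e^{\frac{3 x^{2}}{2}}}{4 e^{\frac{1}{2}}}] = \frac{3 x e^{\frac{3 x^{2}}{2}}}{4 e^{\frac{1}{2}}} = f(x).
F(2) = \frac{e^{\frac{11}{2}}}{4}; F(1) = \frac{e}{4}.
Integral = F(2) - F(1) = - \frac{e}{4} + \frac{e^{\frac{11}{2}}}{4}.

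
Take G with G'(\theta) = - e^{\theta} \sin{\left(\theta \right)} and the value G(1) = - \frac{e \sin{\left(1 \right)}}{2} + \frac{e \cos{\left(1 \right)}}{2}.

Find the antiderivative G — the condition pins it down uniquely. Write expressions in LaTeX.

G(\theta) = - \frac{e^{\theta} \sin{\left(\theta \right)}}{2} + \frac{e^{\theta} \cos{\left(\theta \right)}}{2}

A candidate passes only if d/d\theta[G] lands on the given G'(\theta) exactly.
A general antiderivative is - \frac{e^{\theta} \sin{\left(\theta \right)}}{2} + \frac{e^{\theta} \cos{\left(\theta \right)}}{2} + C.
The condition gives C = - \frac{e \sin{\left(1 \right)}}{2} + \frac{e \cos{\left(1 \right)}}{2} - (- \frac{e \sin{\left(1 \right)}}{2} + \frac{e \cos{\left(1 \right)}}{2}) = 0.
So G(\theta) = - \frac{e^{\theta} \sin{\left(\theta \right)}}{2} + \frac{e^{\theta} \cos{\left(\theta \right)}}{2}.
Check: d/d\theta[- \frac{e^{\theta} \sin{\left(\theta \right)}}{2} + \frac{e^{\theta} \cos{\left(\theta \right)}}{2}] = - e^{\theta} \sin{\left(\theta \right)} = G'(\theta).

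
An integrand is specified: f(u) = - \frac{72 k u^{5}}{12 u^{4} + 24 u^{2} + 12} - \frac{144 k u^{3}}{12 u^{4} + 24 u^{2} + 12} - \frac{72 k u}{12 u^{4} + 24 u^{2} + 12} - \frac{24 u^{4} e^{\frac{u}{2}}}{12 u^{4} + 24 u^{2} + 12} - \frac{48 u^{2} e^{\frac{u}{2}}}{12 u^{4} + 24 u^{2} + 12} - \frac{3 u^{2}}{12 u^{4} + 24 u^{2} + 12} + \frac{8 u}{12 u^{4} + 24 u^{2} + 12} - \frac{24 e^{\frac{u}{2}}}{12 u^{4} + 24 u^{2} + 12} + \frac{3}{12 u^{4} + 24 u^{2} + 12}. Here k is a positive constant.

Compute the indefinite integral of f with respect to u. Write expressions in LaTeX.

F(u) = - 3 k u^{2} + \frac{u}{4 u^{2} + 4} - 4 e^{\frac{u}{2}} - \frac{4}{12 u^{2} + 12} + C

Integrate term by term and add the pieces.
Check: d/du[- 3 k u^{2} + \frac{u}{4 u^{2} + 4} - 4 e^{\frac{u}{2}} - \frac{4}{12 u^{2} + 12}] = \frac{- 72 k u^{5} - 144 k u^{3} - 72 k u - 24 u^{4} e^{\frac{u}{2}} - 48 u^{2} e^{\frac{u}{2}} - 3 u^{2} + 8 u - 24 e^{\frac{u}{2}} + 3}{12 u^{4} + 24 u^{2} + 12}, which equals f(u).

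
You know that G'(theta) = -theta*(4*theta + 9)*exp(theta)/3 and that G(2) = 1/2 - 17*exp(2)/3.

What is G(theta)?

G(theta) = (2*(-4*theta**2 - theta + 1)*exp(theta) + 3)/6

Recognize the product-rule pattern: G'(theta) = u'v + uv' with u = -4*theta**2/3 - theta/3 + 1/3, v = exp(theta), so integration by parts undoes it.
A general antiderivative is (-4*theta**2 - theta + 1)*exp(theta)/3 + C.
The condition gives C = 1/2 - 17*exp(2)/3 - (-17*exp(2)/3) = 1/2.
So G(theta) = (2*(-4*theta**2 - theta + 1)*exp(theta) + 3)/6.
Check: d/dtheta[(2*(-4*theta**2 - theta + 1)*exp(theta) + 3)/6] = -4*theta**2*exp(theta)/3 - 3*theta*exp(theta), which equals G'(theta).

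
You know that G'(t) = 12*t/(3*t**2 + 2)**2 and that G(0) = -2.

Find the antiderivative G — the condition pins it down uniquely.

G(t) = (-3*t**2 - 4)/(3*t**2 + 2)

G'(t) matches the chain-rule pattern g'(h)*h' with inner function h(t) = 3*t**2 + 2; substituting u = h(t) collapses the integral.
A general antiderivative is -2/(3*t**2 + 2) + C.
The condition gives C = -2 - (-1) = -1.
So G(t) = (-3*t**2 - 4)/(3*t**2 + 2).
Check: d/dt[(-3*t**2 - 4)/(3*t**2 + 2)] = 12*t/(9*t**4 + 12*t**2 + 4), which equals G'(t).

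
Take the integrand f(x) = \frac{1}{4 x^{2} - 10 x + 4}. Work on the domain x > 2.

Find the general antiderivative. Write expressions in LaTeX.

Factor the denominator (2 \left(x - 2\right) \left(2 x - 1\right)) and decompose: f = - \frac{1}{3 \left(2 x - 1\right)} + \frac{1}{6 \left(x - 2\right)}; each piece integrates to a log, atan, or power term.
Check: d/dx[\frac{\log{\left(x - 2 \right)}}{6} - \frac{\log{\left(x - \frac{1}{2} \right)}}{6}] = \frac{1}{4 x^{2} - 10 x + 4} = f(x).

F(x) = \frac{\log{\left(x - 2 \right)}}{6} - \frac{\log{\left(x - \frac{1}{2} \right)}}{6} + C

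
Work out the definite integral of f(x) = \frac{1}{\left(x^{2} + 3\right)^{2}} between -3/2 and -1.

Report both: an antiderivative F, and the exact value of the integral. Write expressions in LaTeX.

A first test for any F(x): its x-derivative must equal f(x) identically.
F(x) = \frac{x}{6 x^{2} + 18} + \frac{\sqrt{3} \operatorname{atan}{\left(\frac{\sqrt{3} x}{3} \right)}}{18} is an antiderivative of f.
Check: d/dx[\frac{x}{6 x^{2} + 18} + \frac{\sqrt{3} \operatorname{atan}{\left(\frac{\sqrt{3} x}{3} \right)}}{18}] = \frac{1}{x^{4} + 6 x^{2} + 9}, which equals f(x).
F(-1) = - \frac{\sqrt{3} \pi}{108} - \frac{1}{24}; F(-3/2) = - \frac{\sqrt{3} \operatorname{atan}{\left(\frac{\sqrt{3}}{2} \right)}}{18} - \frac{1}{21}.
Integral = F(-1) - F(-3/2) = - \frac{\sqrt{3} \pi}{108} + \frac{1}{168} + \frac{\sqrt{3} \operatorname{atan}{\left(\frac{\sqrt{3}}{2} \right)}}{18}.

Antiderivative: F(x) = \frac{x}{6 x^{2} + 18} + \frac{\sqrt{3} \operatorname{atan}{\left(\frac{\sqrt{3} x}{3} \right)}}{18}; value = - \frac{\sqrt{3} \pi}{108} + \frac{1}{168} + \frac{\sqrt{3} \operatorname{atan}{\left(\frac{\sqrt{3}}{2} \right)}}{18}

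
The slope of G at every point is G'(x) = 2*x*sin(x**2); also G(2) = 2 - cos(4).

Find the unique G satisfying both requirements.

A candidate passes only if d/dx[G] lands on the given G'(x) exactly.
A general antiderivative is -cos(x**2) + C.
The condition gives C = 2 - cos(4) - (-cos(4)) = 2.
So G(x) = 2 - cos(x**2).
Check: d/dx[2 - cos(x**2)] = 2*x*sin(x**2) = G'(x).

G(x) = 2 - cos(x**2)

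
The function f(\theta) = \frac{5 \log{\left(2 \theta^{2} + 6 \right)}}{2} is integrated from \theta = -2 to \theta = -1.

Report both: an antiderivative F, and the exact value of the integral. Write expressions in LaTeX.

Recover f(\theta) by differentiating a candidate F(\theta); any mismatch rules it out.
F(\theta) = \frac{5 \theta \log{\left(\theta^{2} + 3 \right)}}{2} - 5 \theta + \frac{5 \theta \log{\left(2 \right)}}{2} + 5 \sqrt{3} \operatorname{atan}{\left(\frac{\sqrt{3} \theta}{3} \right)} is an antiderivative of f.
Check: d/d\theta[\frac{5 \theta \log{\left(\theta^{2} + 3 \right)}}{2} - 5 \theta + \frac{5 \theta \log{\left(2 \right)}}{2} + 5 \sqrt{3} \operatorname{atan}{\left(\frac{\sqrt{3} \theta}{3} \right)}] = \frac{5 \log{\left(\theta^{2} + 3 \right)}}{2} + \frac{5 \log{\left(2 \right)}}{2}, which equals f(\theta).
F(-1) = - \frac{5 \sqrt{3} \pi}{6} - \frac{5 \log{\left(4 \right)}}{2} - \frac{5 \log{\left(2 \right)}}{2} + 5; F(-2) = - 5 \log{\left(7 \right)} - 5 \sqrt{3} \operatorname{atan}{\left(\frac{2 \sqrt{3}}{3} \right)} - 5 \log{\left(2 \right)} + 10.
Integral = F(-1) - F(-2) = - \frac{5 \log{\left(8 \right)}}{2} - 5 - \frac{5 \sqrt{3} \pi}{6} + 5 \sqrt{3} \operatorname{atan}{\left(\frac{2 \sqrt{3}}{3} \right)} + 5 \log{\left(14 \right)}.

Antiderivative: F(\theta) = \frac{5 \theta \log{\left(\theta^{2} + 3 \right)}}{2} - 5 \theta + \frac{5 \theta \log{\left(2 \right)}}{2} + 5 \sqrt{3} \operatorname{atan}{\left(\frac{\sqrt{3} \theta}{3} \right)}; value = - \frac{5 \log{\left(8 \right)}}{2} - 5 - \frac{5 \sqrt{3} \pi}{6} + 5 \sqrt{3} \operatorname{atan}{\left(\frac{2 \sqrt{3}}{3} \right)} + 5 \log{\left(14 \right)}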